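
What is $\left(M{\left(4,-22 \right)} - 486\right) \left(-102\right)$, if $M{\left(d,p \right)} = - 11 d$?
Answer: $54060$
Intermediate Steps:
$\left(M{\left(4,-22 \right)} - 486\right) \left(-102\right) = \left(\left(-11\right) 4 - 486\right) \left(-102\right) = \left(-44 - 486\right) \left(-102\right) = \left(-530\right) \left(-102\right) = 54060$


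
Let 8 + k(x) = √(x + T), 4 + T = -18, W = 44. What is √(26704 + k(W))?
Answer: √(26696 + √22) ≈ 163.40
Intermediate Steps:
T = -22 (T = -4 - 18 = -22)
k(x) = -8 + √(-22 + x) (k(x) = -8 + √(x - 22) = -8 + √(-22 + x))
√(26704 + k(W)) = √(26704 + (-8 + √(-22 + 44))) = √(26704 + (-8 + √22)) = √(26696 + √22)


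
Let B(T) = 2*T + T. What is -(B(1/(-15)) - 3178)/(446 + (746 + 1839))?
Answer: 15891/15155 ≈ 1.0486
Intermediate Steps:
B(T) = 3*T
-(B(1/(-15)) - 3178)/(446 + (746 + 1839)) = -(3/(-15) - 3178)/(446 + (746 + 1839)) = -(3*(-1/15) - 3178)/(446 + 2585) = -(-⅕ - 3178)/3031 = -(-15891)/(5*3031) = -1*(-15891/15155) = 15891/15155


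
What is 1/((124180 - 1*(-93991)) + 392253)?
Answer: 1/610424 ≈ 1.6382e-6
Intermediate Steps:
1/((124180 - 1*(-93991)) + 392253) = 1/((124180 + 93991) + 392253) = 1/(218171 + 392253) = 1/610424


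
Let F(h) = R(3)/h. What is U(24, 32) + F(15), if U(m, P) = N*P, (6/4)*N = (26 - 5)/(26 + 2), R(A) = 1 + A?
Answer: 244/15 ≈ 16.267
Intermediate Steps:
N = 1/2 (N = 2*((26 - 5)/(26 + 2))/3 = 2*(21/28)/3 = 2*(21*(1/28))/3 = (2/3)*(3/4) = 1/2 ≈ 0.50000)
U(m, P) = P/2
F(h) = 4/h (F(h) = (1 + 3)/h = 4/h)
U(24, 32) + F(15) = (1/2)*32 + 4/15 = 16 + 4*(1/15) = 16 + 4/15 = 244/15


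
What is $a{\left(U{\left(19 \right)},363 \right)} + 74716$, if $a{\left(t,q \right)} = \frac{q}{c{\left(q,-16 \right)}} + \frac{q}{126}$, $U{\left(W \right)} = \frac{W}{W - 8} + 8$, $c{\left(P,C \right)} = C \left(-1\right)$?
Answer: $\frac{25113167}{336} \approx 74742.0$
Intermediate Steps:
$c{\left(P,C \right)} = - C$
$U{\left(W \right)} = 8 + \frac{W}{-8 + W}$ ($U{\left(W \right)} = \frac{W}{-8 + W} + 8 = 8 + \frac{W}{-8 + W}$)
$a{\left(t,q \right)} = \frac{71 q}{1008}$ ($a{\left(t,q \right)} = \frac{q}{\left(-1\right) \left(-16\right)} + \frac{q}{126} = \frac{q}{16} + q \frac{1}{126} = q \frac{1}{16} + \frac{q}{126} = \frac{q}{16} + \frac{q}{126} = \frac{71 q}{1008}$)
$a{\left(U{\left(19 \right)},363 \right)} + 74716 = \frac{71}{1008} \cdot 363 + 74716 = \frac{8591}{336} + 74716 = \frac{25113167}{336}$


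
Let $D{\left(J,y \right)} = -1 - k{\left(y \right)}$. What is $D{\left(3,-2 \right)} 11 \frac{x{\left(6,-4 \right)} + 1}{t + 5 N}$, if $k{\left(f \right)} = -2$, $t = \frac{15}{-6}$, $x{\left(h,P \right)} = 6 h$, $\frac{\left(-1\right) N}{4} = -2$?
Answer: $\frac{814}{75} \approx 10.853$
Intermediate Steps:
$N = 8$ ($N = \left(-4\right) \left(-2\right) = 8$)
$t = - \frac{5}{2}$ ($t = 15 \left(- \frac{1}{6}\right) = - \frac{5}{2} \approx -2.5$)
$D{\left(J,y \right)} = 1$ ($D{\left(J,y \right)} = -1 - -2 = -1 + 2 = 1$)
$D{\left(3,-2 \right)} 11 \frac{x{\left(6,-4 \right)} + 1}{t + 5 N} = 1 \cdot 11 \frac{6 \cdot 6 + 1}{- \frac{5}{2} + 5 \cdot 8} = 11 \frac{36 + 1}{- \frac{5}{2} + 40} = 11 \frac{37}{\frac{75}{2}} = 11 \cdot 37 \cdot \frac{2}{75} = 11 \cdot \frac{74}{75} = \frac{814}{75}$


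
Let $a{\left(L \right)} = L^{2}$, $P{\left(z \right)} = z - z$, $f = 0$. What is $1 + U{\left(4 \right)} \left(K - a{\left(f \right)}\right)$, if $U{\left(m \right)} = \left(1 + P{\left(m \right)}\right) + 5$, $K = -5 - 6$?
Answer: $-65$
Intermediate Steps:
$P{\left(z \right)} = 0$
$K = -11$ ($K = -5 - 6 = -11$)
$U{\left(m \right)} = 6$ ($U{\left(m \right)} = \left(1 + 0\right) + 5 = 1 + 5 = 6$)
$1 + U{\left(4 \right)} \left(K - a{\left(f \right)}\right) = 1 + 6 \left(-11 - 0^{2}\right) = 1 + 6 \left(-11 - 0\right) = 1 + 6 \left(-11 + 0\right) = 1 + 6 \left(-11\right) = 1 - 66 = -65$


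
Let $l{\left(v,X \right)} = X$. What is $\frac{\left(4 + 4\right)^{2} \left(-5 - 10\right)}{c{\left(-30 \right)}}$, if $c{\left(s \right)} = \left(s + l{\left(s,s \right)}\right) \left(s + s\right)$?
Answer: $- \frac{4}{15} \approx -0.26667$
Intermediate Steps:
$c{\left(s \right)} = 4 s^{2}$ ($c{\left(s \right)} = \left(s + s\right) \left(s + s\right) = 2 s 2 s = 4 s^{2}$)
$\frac{\left(4 + 4\right)^{2} \left(-5 - 10\right)}{c{\left(-30 \right)}} = \frac{\left(4 + 4\right)^{2} \left(-5 - 10\right)}{4 \left(-30\right)^{2}} = \frac{8^{2} \left(-15\right)}{4 \cdot 900} = \frac{64 \left(-15\right)}{3600} = \left(-960\right) \frac{1}{3600} = - \frac{4}{15}$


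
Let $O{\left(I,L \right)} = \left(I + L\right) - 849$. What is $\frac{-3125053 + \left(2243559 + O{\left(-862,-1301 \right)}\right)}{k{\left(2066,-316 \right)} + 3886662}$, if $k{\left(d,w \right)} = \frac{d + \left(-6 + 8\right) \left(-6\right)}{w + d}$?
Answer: $- \frac{773942750}{3400830277} \approx -0.22757$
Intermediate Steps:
$k{\left(d,w \right)} = \frac{-12 + d}{d + w}$ ($k{\left(d,w \right)} = \frac{d + 2 \left(-6\right)}{d + w} = \frac{d - 12}{d + w} = \frac{-12 + d}{d + w}$)
$O{\left(I,L \right)} = -849 + I + L$
$\frac{-3125053 + \left(2243559 + O{\left(-862,-1301 \right)}\right)}{k{\left(2066,-316 \right)} + 3886662} = \frac{-3125053 + \left(2243559 - 3012\right)}{\frac{-12 + 2066}{2066 - 316} + 3886662} = \frac{-3125053 + \left(2243559 - 3012\right)}{\frac{1}{1750} \cdot 2054 + 3886662} = \frac{-3125053 + 2240547}{\frac{1}{1750} \cdot 2054 + 3886662} = - \frac{884506}{\frac{1027}{875} + 3886662} = - \frac{884506}{\frac{3400830277}{875}} = \left(-884506\right) \frac{875}{3400830277} = - \frac{773942750}{3400830277}$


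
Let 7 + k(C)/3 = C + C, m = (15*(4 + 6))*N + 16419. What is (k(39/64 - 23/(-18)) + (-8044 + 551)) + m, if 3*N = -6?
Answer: 827167/96 ≈ 8616.3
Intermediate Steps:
N = -2 (N = (⅓)*(-6) = -2)
m = 16119 (m = (15*(4 + 6))*(-2) + 16419 = (15*10)*(-2) + 16419 = 150*(-2) + 16419 = -300 + 16419 = 16119)
k(C) = -21 + 6*C (k(C) = -21 + 3*(C + C) = -21 + 3*(2*C) = -21 + 6*C)
(k(39/64 - 23/(-18)) + (-8044 + 551)) + m = ((-21 + 6*(39/64 - 23/(-18))) + (-8044 + 551)) + 16119 = ((-21 + 6*(39*(1/64) - 23*(-1/18))) - 7493) + 16119 = ((-21 + 6*(39/64 + 23/18)) - 7493) + 16119 = ((-21 + 6*(1087/576)) - 7493) + 16119 = ((-21 + 1087/96) - 7493) + 16119 = (-929/96 - 7493) + 16119 = -720257/96 + 16119 = 827167/96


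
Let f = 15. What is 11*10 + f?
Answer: 125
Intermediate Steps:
11*10 + f = 11*10 + 15 = 110 + 15 = 125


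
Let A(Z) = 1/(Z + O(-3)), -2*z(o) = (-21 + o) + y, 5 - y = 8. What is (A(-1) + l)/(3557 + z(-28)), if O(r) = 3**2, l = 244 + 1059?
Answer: 10425/28664 ≈ 0.36370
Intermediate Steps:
y = -3 (y = 5 - 1*8 = 5 - 8 = -3)
l = 1303
O(r) = 9
z(o) = 12 - o/2 (z(o) = -((-21 + o) - 3)/2 = -(-24 + o)/2 = 12 - o/2)
A(Z) = 1/(9 + Z) (A(Z) = 1/(Z + 9) = 1/(9 + Z))
(A(-1) + l)/(3557 + z(-28)) = (1/(9 - 1) + 1303)/(3557 + (12 - 1/2*(-28))) = (1/8 + 1303)/(3557 + (12 + 14)) = (1/8 + 1303)/(3557 + 26) = (10425/8)/3583 = (10425/8)*(1/3583) = 10425/28664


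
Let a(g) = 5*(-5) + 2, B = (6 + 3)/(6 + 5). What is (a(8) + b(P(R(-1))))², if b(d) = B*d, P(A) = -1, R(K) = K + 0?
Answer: 68644/121 ≈ 567.31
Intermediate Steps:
B = 9/11 ≈ 0.81818
R(K) = K
a(g) = -23 (a(g) = -25 + 2 = -23)
b(d) = 9*d/11
(a(8) + b(P(R(-1))))² = (-23 + (9/11)*(-1))² = (-23 - 9/11)² = (-262/11)² = 68644/121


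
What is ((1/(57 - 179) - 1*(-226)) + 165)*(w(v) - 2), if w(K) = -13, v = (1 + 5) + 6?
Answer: -715515/122 ≈ -5864.9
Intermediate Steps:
v = 12 (v = 6 + 6 = 12)
((1/(57 - 179) - 1*(-226)) + 165)*(w(v) - 2) = ((1/(57 - 179) - 1*(-226)) + 165)*(-13 - 2) = ((1/(-122) + 226) + 165)*(-15) = ((-1/122 + 226) + 165)*(-15) = (27571/122 + 165)*(-15) = (47701/122)*(-15) = -715515/122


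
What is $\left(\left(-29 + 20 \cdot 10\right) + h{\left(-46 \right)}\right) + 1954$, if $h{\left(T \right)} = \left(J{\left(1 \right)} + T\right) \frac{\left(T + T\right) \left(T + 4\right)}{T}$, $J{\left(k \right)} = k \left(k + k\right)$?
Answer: $5821$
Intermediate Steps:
$J{\left(k \right)} = 2 k^{2}$ ($J{\left(k \right)} = k 2 k = 2 k^{2}$)
$h{\left(T \right)} = \left(2 + T\right) \left(8 + 2 T\right)$ ($h{\left(T \right)} = \left(2 \cdot 1^{2} + T\right) \frac{\left(T + T\right) \left(T + 4\right)}{T} = \left(2 \cdot 1 + T\right) \frac{2 T \left(4 + T\right)}{T} = \left(2 + T\right) \frac{2 T \left(4 + T\right)}{T} = \left(2 + T\right) \left(8 + 2 T\right)$)
$\left(\left(-29 + 20 \cdot 10\right) + h{\left(-46 \right)}\right) + 1954 = \left(\left(-29 + 20 \cdot 10\right) + \left(16 + 2 \left(-46\right)^{2} + 12 \left(-46\right)\right)\right) + 1954 = \left(\left(-29 + 200\right) + \left(16 + 2 \cdot 2116 - 552\right)\right) + 1954 = \left(171 + \left(16 + 4232 - 552\right)\right) + 1954 = \left(171 + 3696\right) + 1954 = 3867 + 1954 = 5821$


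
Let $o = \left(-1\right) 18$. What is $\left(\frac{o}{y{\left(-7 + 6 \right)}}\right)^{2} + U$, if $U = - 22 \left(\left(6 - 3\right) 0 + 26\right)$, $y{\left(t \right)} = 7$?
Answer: $- \frac{27704}{49} \approx -565.39$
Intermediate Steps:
$o = -18$
$U = -572$ ($U = - 22 \left(3 \cdot 0 + 26\right) = - 22 \left(0 + 26\right) = \left(-22\right) 26 = -572$)
$\left(\frac{o}{y{\left(-7 + 6 \right)}}\right)^{2} + U = \left(- \frac{18}{7}\right)^{2} - 572 = \frac{324}{49} - 572 = - \frac{27704}{49}$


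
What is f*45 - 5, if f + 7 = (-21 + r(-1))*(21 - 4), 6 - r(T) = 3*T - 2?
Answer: -7970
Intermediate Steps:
r(T) = 8 - 3*T (r(T) = 6 - (3*T - 2) = 6 - (-2 + 3*T) = 6 + (2 - 3*T) = 8 - 3*T)
f = -177 (f = -7 + (-21 + (8 - 3*(-1)))*(21 - 4) = -7 + (-21 + (8 + 3))*17 = -7 + (-21 + 11)*17 = -7 - 10*17 = -7 - 170 = -177)
f*45 - 5 = -177*45 - 5 = -7965 - 5 = -7970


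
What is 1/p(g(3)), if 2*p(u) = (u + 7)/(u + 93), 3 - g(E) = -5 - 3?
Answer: 104/9 ≈ 11.556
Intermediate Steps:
g(E) = 11 (g(E) = 3 - (-5 - 3) = 3 - 1*(-8) = 3 + 8 = 11)
p(u) = (7 + u)/(2*(93 + u)) (p(u) = ((u + 7)/(u + 93))/2 = ((7 + u)/(93 + u))/2 = (7 + u)/(2*(93 + u)))
1/p(g(3)) = 1/((7 + 11)/(2*(93 + 11))) = 1/((½)*18/104) = 1/((½)*(1/104)*18) = 1/(9/104) = 104/9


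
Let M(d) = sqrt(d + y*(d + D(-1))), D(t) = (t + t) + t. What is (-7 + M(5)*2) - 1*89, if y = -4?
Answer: -96 + 2*I*sqrt(3) ≈ -96.0 + 3.4641*I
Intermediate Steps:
D(t) = 3*t (D(t) = 2*t + t = 3*t)
M(d) = sqrt(12 - 3*d) (M(d) = sqrt(d - 4*(d + 3*(-1))) = sqrt(d - 4*(d - 3)) = sqrt(d - 4*(-3 + d)) = sqrt(d + (12 - 4*d)) = sqrt(12 - 3*d))
(-7 + M(5)*2) - 1*89 = (-7 + sqrt(12 - 3*5)*2) - 1*89 = (-7 + sqrt(12 - 15)*2) - 89 = (-7 + sqrt(-3)*2) - 89 = (-7 + (I*sqrt(3))*2) - 89 = (-7 + 2*I*sqrt(3)) - 89 = -96 + 2*I*sqrt(3)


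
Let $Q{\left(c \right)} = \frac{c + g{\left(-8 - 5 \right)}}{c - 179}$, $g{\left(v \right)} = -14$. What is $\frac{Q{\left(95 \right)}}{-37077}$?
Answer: $\frac{9}{346052} \approx 2.6008 \cdot 10^{-5}$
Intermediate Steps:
$Q{\left(c \right)} = \frac{-14 + c}{-179 + c}$ ($Q{\left(c \right)} = \frac{c - 14}{c - 179} = \frac{-14 + c}{-179 + c}$)
$\frac{Q{\left(95 \right)}}{-37077} = \frac{\frac{1}{-179 + 95} \left(-14 + 95\right)}{-37077} = \frac{1}{-84} \cdot 81 \left(- \frac{1}{37077}\right) = \left(- \frac{1}{84}\right) 81 \left(- \frac{1}{37077}\right) = \left(- \frac{27}{28}\right) \left(- \frac{1}{37077}\right) = \frac{9}{346052}$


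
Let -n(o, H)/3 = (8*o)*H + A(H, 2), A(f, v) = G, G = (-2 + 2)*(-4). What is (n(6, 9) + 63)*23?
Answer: -28359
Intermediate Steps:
G = 0 (G = 0*(-4) = 0)
A(f, v) = 0
n(o, H) = -24*H*o (n(o, H) = -3*((8*o)*H + 0) = -3*(8*H*o + 0) = -24*H*o)
(n(6, 9) + 63)*23 = (-24*9*6 + 63)*23 = (-1296 + 63)*23 = -1233*23 = -28359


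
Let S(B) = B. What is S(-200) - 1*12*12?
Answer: -344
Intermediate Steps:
S(-200) - 1*12*12 = -200 - 1*12*12 = -200 - 12*12 = -200 - 1*144 = -200 - 144 = -344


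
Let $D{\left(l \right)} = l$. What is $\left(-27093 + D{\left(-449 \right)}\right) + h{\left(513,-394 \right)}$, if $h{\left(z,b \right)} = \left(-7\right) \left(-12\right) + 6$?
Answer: $-27452$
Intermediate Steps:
$h{\left(z,b \right)} = 90$ ($h{\left(z,b \right)} = 84 + 6 = 90$)
$\left(-27093 + D{\left(-449 \right)}\right) + h{\left(513,-394 \right)} = \left(-27093 - 449\right) + 90 = -27542 + 90 = -27452$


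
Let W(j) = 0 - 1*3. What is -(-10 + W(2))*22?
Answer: 286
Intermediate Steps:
W(j) = -3 (W(j) = 0 - 3 = -3)
-(-10 + W(2))*22 = -(-10 - 3)*22 = -1*(-13)*22 = 13*22 = 286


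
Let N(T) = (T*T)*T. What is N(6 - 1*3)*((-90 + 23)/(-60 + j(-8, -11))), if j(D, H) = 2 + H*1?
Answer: 603/23 ≈ 26.217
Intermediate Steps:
j(D, H) = 2 + H
N(T) = T**3 (N(T) = T**2*T = T**3)
N(6 - 1*3)*((-90 + 23)/(-60 + j(-8, -11))) = (6 - 1*3)**3*((-90 + 23)/(-60 + (2 - 11))) = (6 - 3)**3*(-67/(-60 - 9)) = 3**3*(-67/(-69)) = 27*(-67*(-1/69)) = 27*(67/69) = 603/23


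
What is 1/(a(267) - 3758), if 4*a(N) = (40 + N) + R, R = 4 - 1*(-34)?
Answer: -4/14687 ≈ -0.00027235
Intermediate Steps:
R = 38 (R = 4 + 34 = 38)
a(N) = 39/2 + N/4 (a(N) = ((40 + N) + 38)/4 = (78 + N)/4 = 39/2 + N/4)
1/(a(267) - 3758) = 1/((39/2 + (¼)*267) - 3758) = 1/((39/2 + 267/4) - 3758) = 1/(345/4 - 3758) = 1/(-14687/4) = -4/14687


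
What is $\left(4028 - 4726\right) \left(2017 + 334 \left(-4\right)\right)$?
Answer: $-475338$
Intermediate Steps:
$\left(4028 - 4726\right) \left(2017 + 334 \left(-4\right)\right) = - 698 \left(2017 - 1336\right) = \left(-698\right) 681 = -475338$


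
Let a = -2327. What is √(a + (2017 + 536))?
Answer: √226 ≈ 15.033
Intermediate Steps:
√(a + (2017 + 536)) = √(-2327 + (2017 + 536)) = √(-2327 + 2553) = √226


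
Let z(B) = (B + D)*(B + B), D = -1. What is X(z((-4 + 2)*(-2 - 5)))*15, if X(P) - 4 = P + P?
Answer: 10980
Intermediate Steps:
z(B) = 2*B*(-1 + B) (z(B) = (B - 1)*(B + B) = (-1 + B)*(2*B) = 2*B*(-1 + B))
X(P) = 4 + 2*P (X(P) = 4 + (P + P) = 4 + 2*P)
X(z((-4 + 2)*(-2 - 5)))*15 = (4 + 2*(2*((-4 + 2)*(-2 - 5))*(-1 + (-4 + 2)*(-2 - 5))))*15 = (4 + 2*(2*(-2*(-7))*(-1 - 2*(-7))))*15 = (4 + 2*(2*14*(-1 + 14)))*15 = (4 + 2*(2*14*13))*15 = (4 + 2*364)*15 = (4 + 728)*15 = 732*15 = 10980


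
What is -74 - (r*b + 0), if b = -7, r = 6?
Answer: -32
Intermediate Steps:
-74 - (r*b + 0) = -74 - (6*(-7) + 0) = -74 - (-42 + 0) = -74 - 1*(-42) = -74 + 42 = -32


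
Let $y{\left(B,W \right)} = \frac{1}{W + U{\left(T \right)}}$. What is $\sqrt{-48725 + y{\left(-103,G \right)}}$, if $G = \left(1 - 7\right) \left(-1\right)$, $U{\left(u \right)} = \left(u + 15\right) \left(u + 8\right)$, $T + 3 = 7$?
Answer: $\frac{i \sqrt{296442874}}{78} \approx 220.74 i$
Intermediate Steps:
$T = 4$ ($T = -3 + 7 = 4$)
$U{\left(u \right)} = \left(8 + u\right) \left(15 + u\right)$ ($U{\left(u \right)} = \left(15 + u\right) \left(8 + u\right) = \left(8 + u\right) \left(15 + u\right)$)
$G = 6$ ($G = \left(-6\right) \left(-1\right) = 6$)
$y{\left(B,W \right)} = \frac{1}{228 + W}$ ($y{\left(B,W \right)} = \frac{1}{W + \left(120 + 4^{2} + 23 \cdot 4\right)} = \frac{1}{W + \left(120 + 16 + 92\right)} = \frac{1}{W + 228} = \frac{1}{228 + W}$)
$\sqrt{-48725 + y{\left(-103,G \right)}} = \sqrt{-48725 + \frac{1}{228 + 6}} = \sqrt{-48725 + \frac{1}{234}} = \sqrt{- \frac{11401649}{234}} = \frac{i \sqrt{296442874}}{78}$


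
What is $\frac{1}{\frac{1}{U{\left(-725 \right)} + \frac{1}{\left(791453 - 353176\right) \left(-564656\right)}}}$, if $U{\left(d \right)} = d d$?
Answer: $\frac{130079434634869999}{247475737712} \approx 5.2563 \cdot 10^{5}$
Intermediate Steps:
$U{\left(d \right)} = d^{2}$
$\frac{1}{\frac{1}{U{\left(-725 \right)} + \frac{1}{\left(791453 - 353176\right) \left(-564656\right)}}} = \frac{1}{\frac{1}{\left(-725\right)^{2} + \frac{1}{\left(791453 - 353176\right) \left(-564656\right)}}} = \frac{1}{\frac{1}{525625 + \frac{1}{438277} \left(- \frac{1}{564656}\right)}} = \frac{1}{\frac{1}{525625 - \frac{1}{247475737712}}} = \frac{1}{\frac{1}{\frac{130079434634869999}{247475737712}}} = \frac{1}{\frac{247475737712}{130079434634869999}} = \frac{130079434634869999}{247475737712}$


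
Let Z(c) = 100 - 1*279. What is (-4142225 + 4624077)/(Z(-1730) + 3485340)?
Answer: 481852/3485161 ≈ 0.13826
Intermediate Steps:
Z(c) = -179 (Z(c) = 100 - 279 = -179)
(-4142225 + 4624077)/(Z(-1730) + 3485340) = (-4142225 + 4624077)/(-179 + 3485340) = 481852/3485161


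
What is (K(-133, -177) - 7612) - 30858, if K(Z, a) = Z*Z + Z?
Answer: -20914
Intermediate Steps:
K(Z, a) = Z + Z² (K(Z, a) = Z² + Z = Z + Z²)
(K(-133, -177) - 7612) - 30858 = (-133*(1 - 133) - 7612) - 30858 = (-133*(-132) - 7612) - 30858 = (17556 - 7612) - 30858 = 9944 - 30858 = -20914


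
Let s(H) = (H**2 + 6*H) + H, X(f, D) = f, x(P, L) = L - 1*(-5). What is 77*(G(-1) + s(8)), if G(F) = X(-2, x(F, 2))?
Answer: 9086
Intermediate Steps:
x(P, L) = 5 + L (x(P, L) = L + 5 = 5 + L)
G(F) = -2
s(H) = H**2 + 7*H
77*(G(-1) + s(8)) = 77*(-2 + 8*(7 + 8)) = 77*(-2 + 8*15) = 77*(-2 + 120) = 77*118 = 9086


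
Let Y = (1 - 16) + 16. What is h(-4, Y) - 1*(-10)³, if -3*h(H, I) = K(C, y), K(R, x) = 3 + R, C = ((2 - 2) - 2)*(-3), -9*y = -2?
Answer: 997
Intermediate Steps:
y = 2/9 (y = -⅑*(-2) = 2/9 ≈ 0.22222)
C = 6 (C = (0 - 2)*(-3) = -2*(-3) = 6)
Y = 1 (Y = -15 + 16 = 1)
h(H, I) = -3 (h(H, I) = -(3 + 6)/3 = -⅓*9 = -3)
h(-4, Y) - 1*(-10)³ = -3 - 1*(-10)³ = -3 - 1*(-1000) = -3 + 1000 = 997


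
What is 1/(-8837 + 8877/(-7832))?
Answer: -712/6292751 ≈ -0.00011315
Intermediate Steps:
1/(-8837 + 8877/(-7832)) = 1/(-8837 + 8877*(-1/7832)) = 1/(-8837 - 807/712) = 1/(-6292751/712) = -712/6292751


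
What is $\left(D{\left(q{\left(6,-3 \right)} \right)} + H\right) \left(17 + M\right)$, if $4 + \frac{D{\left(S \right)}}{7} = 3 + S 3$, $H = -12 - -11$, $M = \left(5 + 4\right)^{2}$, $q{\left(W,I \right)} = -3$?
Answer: $-6958$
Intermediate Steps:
$M = 81$ ($M = 9^{2} = 81$)
$H = -1$ ($H = -12 + 11 = -1$)
$D{\left(S \right)} = -7 + 21 S$ ($D{\left(S \right)} = -28 + 7 \left(3 + S 3\right) = -28 + 7 \left(3 + 3 S\right) = -28 + \left(21 + 21 S\right) = -7 + 21 S$)
$\left(D{\left(q{\left(6,-3 \right)} \right)} + H\right) \left(17 + M\right) = \left(\left(-7 + 21 \left(-3\right)\right) - 1\right) \left(17 + 81\right) = \left(\left(-7 - 63\right) - 1\right) 98 = \left(-70 - 1\right) 98 = \left(-71\right) 98 = -6958$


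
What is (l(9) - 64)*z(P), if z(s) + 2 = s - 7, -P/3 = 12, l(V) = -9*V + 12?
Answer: 5985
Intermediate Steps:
l(V) = 12 - 9*V
P = -36 (P = -3*12 = -36)
z(s) = -9 + s (z(s) = -2 + (s - 7) = -2 + (-7 + s) = -9 + s)
(l(9) - 64)*z(P) = ((12 - 9*9) - 64)*(-9 - 36) = ((12 - 81) - 64)*(-45) = (-69 - 64)*(-45) = -133*(-45) = 5985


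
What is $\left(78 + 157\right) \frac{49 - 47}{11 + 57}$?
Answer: $\frac{235}{34} \approx 6.9118$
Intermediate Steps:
$\left(78 + 157\right) \frac{49 - 47}{11 + 57} = 235 \cdot \frac{2}{68} = 235 \cdot 2 \cdot \frac{1}{68} = 235 \cdot \frac{1}{34} = \frac{235}{34}$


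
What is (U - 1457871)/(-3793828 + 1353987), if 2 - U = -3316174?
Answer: -1858305/2439841 ≈ -0.76165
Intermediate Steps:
U = 3316176 (U = 2 - 1*(-3316174) = 2 + 3316174 = 3316176)
(U - 1457871)/(-3793828 + 1353987) = (3316176 - 1457871)/(-3793828 + 1353987) = 1858305/(-2439841) = 1858305*(-1/2439841) = -1858305/2439841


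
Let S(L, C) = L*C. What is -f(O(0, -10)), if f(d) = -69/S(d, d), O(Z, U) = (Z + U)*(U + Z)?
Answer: 69/10000 ≈ 0.0069000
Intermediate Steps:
S(L, C) = C*L
O(Z, U) = (U + Z)² (O(Z, U) = (U + Z)*(U + Z) = (U + Z)²)
f(d) = -69/d²
-f(O(0, -10)) = -(-69)/((-10 + 0)²)² = -(-69)/((-10)²)² = -(-69)/100² = -(-69)/10000 = -1*(-69/10000) = 69/10000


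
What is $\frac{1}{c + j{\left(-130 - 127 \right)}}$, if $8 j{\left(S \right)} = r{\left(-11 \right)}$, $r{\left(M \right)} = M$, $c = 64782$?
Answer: $\frac{8}{518245} \approx 1.5437 \cdot 10^{-5}$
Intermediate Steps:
$j{\left(S \right)} = - \frac{11}{8}$ ($j{\left(S \right)} = \frac{1}{8} \left(-11\right) = - \frac{11}{8}$)
$\frac{1}{c + j{\left(-130 - 127 \right)}} = \frac{1}{64782 - \frac{11}{8}} = \frac{1}{\frac{518245}{8}} = \frac{8}{518245}$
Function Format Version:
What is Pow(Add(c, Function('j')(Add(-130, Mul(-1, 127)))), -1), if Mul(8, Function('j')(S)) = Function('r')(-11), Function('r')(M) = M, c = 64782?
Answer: Rational(8, 518245) ≈ 1.5437e-5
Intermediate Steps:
Function('j')(S) = Rational(-11, 8) (Function('j')(S) = Mul(Rational(1, 8), -11) = Rational(-11, 8))
Pow(Add(c, Function('j')(Add(-130, Mul(-1, 127)))), -1) = Pow(Add(64782, Rational(-11, 8)), -1) = Pow(Rational(518245, 8), -1) = Rational(8, 518245)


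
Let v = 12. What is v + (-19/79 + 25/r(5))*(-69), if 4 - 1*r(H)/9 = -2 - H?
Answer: 29122/2607 ≈ 11.171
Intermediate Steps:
r(H) = 54 + 9*H (r(H) = 36 - 9*(-2 - H) = 36 + (18 + 9*H) = 54 + 9*H)
v + (-19/79 + 25/r(5))*(-69) = 12 + (-19/79 + 25/(54 + 9*5))*(-69) = 12 + (-19*1/79 + 25/(54 + 45))*(-69) = 12 + (-19/79 + 25/99)*(-69) = 12 + (94/7821)*(-69) = 12 - 2162/2607 = 29122/2607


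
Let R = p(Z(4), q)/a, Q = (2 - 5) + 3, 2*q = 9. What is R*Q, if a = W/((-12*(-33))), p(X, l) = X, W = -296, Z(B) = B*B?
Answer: 0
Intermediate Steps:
Z(B) = B²
q = 9/2 (q = (½)*9 = 9/2 ≈ 4.5000)
a = -74/99 (a = -296/((-12*(-33))) = -296/396 = -296*1/396 = -74/99 ≈ -0.74747)
Q = 0 (Q = -3 + 3 = 0)
R = -792/37 (R = 4²/(-74/99) = 16*(-99/74) = -792/37 ≈ -21.405)
R*Q = -792/37*0 = 0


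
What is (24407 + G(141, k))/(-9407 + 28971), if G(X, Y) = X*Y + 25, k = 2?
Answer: 12357/9782 ≈ 1.2632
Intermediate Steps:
G(X, Y) = 25 + X*Y
(24407 + G(141, k))/(-9407 + 28971) = (24407 + (25 + 141*2))/(-9407 + 28971) = (24407 + (25 + 282))/19564 = (24407 + 307)*(1/19564) = 24714*(1/19564) = 12357/9782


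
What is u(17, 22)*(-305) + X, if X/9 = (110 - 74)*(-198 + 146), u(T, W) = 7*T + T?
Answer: -58328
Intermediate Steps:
u(T, W) = 8*T
X = -16848 (X = 9*((110 - 74)*(-198 + 146)) = 9*(36*(-52)) = 9*(-1872) = -16848)
u(17, 22)*(-305) + X = (8*17)*(-305) - 16848 = 136*(-305) - 16848 = -41480 - 16848 = -58328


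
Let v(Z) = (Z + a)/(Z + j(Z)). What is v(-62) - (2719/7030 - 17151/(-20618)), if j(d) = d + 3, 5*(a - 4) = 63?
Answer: -3697993599/4384572335 ≈ -0.84341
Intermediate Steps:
a = 83/5 (a = 4 + (1/5)*63 = 4 + 63/5 = 83/5 ≈ 16.600)
j(d) = 3 + d
v(Z) = (83/5 + Z)/(3 + 2*Z) (v(Z) = (Z + 83/5)/(Z + (3 + Z)) = (83/5 + Z)/(3 + 2*Z))
v(-62) - (2719/7030 - 17151/(-20618)) = (83 + 5*(-62))/(5*(3 + 2*(-62))) - (2719/7030 - 17151/(-20618)) = (83 - 310)/(5*(3 - 124)) - (2719*(1/7030) - 17151*(-1/20618)) = (1/5)*(-227)/(-121) - (2719/7030 + 17151/20618) = (1/5)*(-1/121)*(-227) - 1*44157968/36236135 = 227/605 - 44157968/36236135 = -3697993599/4384572335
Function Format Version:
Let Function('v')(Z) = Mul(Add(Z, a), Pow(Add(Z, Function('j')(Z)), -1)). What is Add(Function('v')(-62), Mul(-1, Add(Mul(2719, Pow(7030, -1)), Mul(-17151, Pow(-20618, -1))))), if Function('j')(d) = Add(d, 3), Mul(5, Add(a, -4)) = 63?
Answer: Rational(-3697993599, 4384572335) ≈ -0.84341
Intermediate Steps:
a = Rational(83, 5) (a = Add(4, Mul(Rational(1, 5), 63)) = Add(4, Rational(63, 5)) = Rational(83, 5) ≈ 16.600)
Function('j')(d) = Add(3, d)
Function('v')(Z) = Mul(Pow(Add(3, Mul(2, Z)), -1), Add(Rational(83, 5), Z)) (Function('v')(Z) = Mul(Add(Z, Rational(83, 5)), Pow(Add(Z, Add(3, Z)), -1)) = Mul(Add(Rational(83, 5), Z), Pow(Add(3, Mul(2, Z)), -1)) = Mul(Pow(Add(3, Mul(2, Z)), -1), Add(Rational(83, 5), Z)))
Add(Function('v')(-62), Mul(-1, Add(Mul(2719, Pow(7030, -1)), Mul(-17151, Pow(-20618, -1))))) = Add(Mul(Rational(1, 5), Pow(Add(3, Mul(2, -62)), -1), Add(83, Mul(5, -62))), Mul(-1, Add(Mul(2719, Pow(7030, -1)), Mul(-17151, Pow(-20618, -1))))) = Add(Mul(Rational(1, 5), Pow(Add(3, -124), -1), Add(83, -310)), Mul(-1, Add(Mul(2719, Rational(1, 7030)), Mul(-17151, Rational(-1, 20618))))) = Add(Mul(Rational(1, 5), Pow(-121, -1), -227), Mul(-1, Add(Rational(2719, 7030), Rational(17151, 20618)))) = Add(Mul(Rational(1, 5), Rational(-1, 121), -227), Mul(-1, Rational(44157968, 36236135))) = Add(Rational(227, 605), Rational(-44157968, 36236135)) = Rational(-3697993599, 4384572335)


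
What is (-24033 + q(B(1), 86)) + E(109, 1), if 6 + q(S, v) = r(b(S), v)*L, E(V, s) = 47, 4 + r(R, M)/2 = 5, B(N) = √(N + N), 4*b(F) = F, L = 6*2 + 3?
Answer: -23962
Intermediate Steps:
L = 15 (L = 12 + 3 = 15)
b(F) = F/4
B(N) = √2*√N (B(N) = √(2*N) = √2*√N)
r(R, M) = 2 (r(R, M) = -8 + 2*5 = -8 + 10 = 2)
q(S, v) = 24 (q(S, v) = -6 + 2*15 = -6 + 30 = 24)
(-24033 + q(B(1), 86)) + E(109, 1) = (-24033 + 24) + 47 = -24009 + 47 = -23962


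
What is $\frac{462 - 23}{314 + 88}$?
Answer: $\frac{439}{402} \approx 1.092$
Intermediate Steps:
$\frac{462 - 23}{314 + 88} = \frac{439}{402}$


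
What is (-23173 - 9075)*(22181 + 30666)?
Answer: -1704210056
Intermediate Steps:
(-23173 - 9075)*(22181 + 30666) = -32248*52847 = -1704210056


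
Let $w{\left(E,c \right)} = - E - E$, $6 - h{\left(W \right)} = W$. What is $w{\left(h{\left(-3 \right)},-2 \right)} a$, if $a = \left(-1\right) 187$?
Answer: $3366$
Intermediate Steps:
$h{\left(W \right)} = 6 - W$
$a = -187$
$w{\left(E,c \right)} = - 2 E$
$w{\left(h{\left(-3 \right)},-2 \right)} a = - 2 \left(6 - -3\right) \left(-187\right) = - 2 \left(6 + 3\right) \left(-187\right) = \left(-2\right) 9 \left(-187\right) = \left(-18\right) \left(-187\right) = 3366$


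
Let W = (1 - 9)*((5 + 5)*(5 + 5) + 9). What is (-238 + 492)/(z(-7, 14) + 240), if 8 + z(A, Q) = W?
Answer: -127/320 ≈ -0.39687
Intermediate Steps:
W = -872 (W = -8*(10*10 + 9) = -8*(100 + 9) = -8*109 = -872)
z(A, Q) = -880 (z(A, Q) = -8 - 872 = -880)
(-238 + 492)/(z(-7, 14) + 240) = (-238 + 492)/(-880 + 240) = 254/(-640) = 254*(-1/640) = -127/320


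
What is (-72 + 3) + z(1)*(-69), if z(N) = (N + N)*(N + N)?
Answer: -345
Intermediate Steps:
z(N) = 4*N**2 (z(N) = (2*N)*(2*N) = 4*N**2)
(-72 + 3) + z(1)*(-69) = (-72 + 3) + (4*1**2)*(-69) = -69 + (4*1)*(-69) = -69 + 4*(-69) = -69 - 276 = -345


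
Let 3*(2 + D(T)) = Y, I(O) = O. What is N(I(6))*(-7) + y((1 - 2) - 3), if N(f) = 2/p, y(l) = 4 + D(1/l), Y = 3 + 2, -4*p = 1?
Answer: 179/3 ≈ 59.667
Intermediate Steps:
p = -1/4 (p = -1/4*1 = -1/4 ≈ -0.25000)
Y = 5
D(T) = -1/3 (D(T) = -2 + (1/3)*5 = -2 + 5/3 = -1/3)
y(l) = 11/3 (y(l) = 4 - 1/3 = 11/3)
N(f) = -8 (N(f) = 2/(-1/4) = 2*(-4) = -8)
N(I(6))*(-7) + y((1 - 2) - 3) = -8*(-7) + 11/3 = 56 + 11/3 = 179/3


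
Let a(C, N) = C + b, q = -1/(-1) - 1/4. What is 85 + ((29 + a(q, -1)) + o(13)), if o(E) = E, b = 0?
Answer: 511/4 ≈ 127.75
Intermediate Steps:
q = ¾ (q = -1*(-1) - 1*¼ = 1 - ¼ = ¾ ≈ 0.75000)
a(C, N) = C (a(C, N) = C + 0 = C)
85 + ((29 + a(q, -1)) + o(13)) = 85 + ((29 + ¾) + 13) = 85 + (119/4 + 13) = 85 + 171/4 = 511/4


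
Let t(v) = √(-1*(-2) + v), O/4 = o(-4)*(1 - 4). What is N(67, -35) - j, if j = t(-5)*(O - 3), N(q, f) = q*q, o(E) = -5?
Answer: 4489 - 57*I*√3 ≈ 4489.0 - 98.727*I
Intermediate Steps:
N(q, f) = q²
O = 60 (O = 4*(-5*(1 - 4)) = 4*(-5*(-3)) = 4*15 = 60)
t(v) = √(2 + v)
j = 57*I*√3 (j = √(2 - 5)*(60 - 3) = √(-3)*57 = (I*√3)*57 = 57*I*√3 ≈ 98.727*I)
N(67, -35) - j = 67² - 57*I*√3 = 4489 - 57*I*√3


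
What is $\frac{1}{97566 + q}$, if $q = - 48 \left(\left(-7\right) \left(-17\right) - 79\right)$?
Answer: $\frac{1}{95646} \approx 1.0455 \cdot 10^{-5}$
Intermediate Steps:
$q = -1920$ ($q = - 48 \left(119 - 79\right) = \left(-48\right) 40 = -1920$)
$\frac{1}{97566 + q} = \frac{1}{97566 - 1920} = \frac{1}{95646}$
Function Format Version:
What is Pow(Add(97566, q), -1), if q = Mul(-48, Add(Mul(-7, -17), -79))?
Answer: Rational(1, 95646) ≈ 1.0455e-5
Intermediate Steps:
q = -1920 (q = Mul(-48, Add(119, -79)) = Mul(-48, 40) = -1920)
Pow(Add(97566, q), -1) = Pow(Add(97566, -1920), -1) = Pow(95646, -1) = Rational(1, 95646)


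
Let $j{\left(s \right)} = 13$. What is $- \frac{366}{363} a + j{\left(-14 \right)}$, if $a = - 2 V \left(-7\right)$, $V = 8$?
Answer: $- \frac{12091}{121} \approx -99.926$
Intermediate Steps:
$a = 112$ ($a = \left(-2\right) 8 \left(-7\right) = \left(-16\right) \left(-7\right) = 112$)
$- \frac{366}{363} a + j{\left(-14 \right)} = - \frac{366}{363} \cdot 112 + 13 = \left(-366\right) \frac{1}{363} \cdot 112 + 13 = \left(- \frac{122}{121}\right) 112 + 13 = - \frac{13664}{121} + 13 = - \frac{12091}{121}$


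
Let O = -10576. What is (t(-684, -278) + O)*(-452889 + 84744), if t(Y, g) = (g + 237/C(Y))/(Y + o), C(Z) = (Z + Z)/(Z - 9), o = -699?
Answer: 272822492490435/70072 ≈ 3.8935e+9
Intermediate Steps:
C(Z) = 2*Z/(-9 + Z) (C(Z) = (2*Z)/(-9 + Z) = 2*Z/(-9 + Z))
t(Y, g) = (g + 237*(-9 + Y)/(2*Y))/(-699 + Y) (t(Y, g) = (g + 237/((2*Y/(-9 + Y))))/(Y - 699) = (g + 237*((-9 + Y)/(2*Y)))/(-699 + Y) = (g + 237*(-9 + Y)/(2*Y))/(-699 + Y))
(t(-684, -278) + O)*(-452889 + 84744) = ((1/2)*(-2133 + 237*(-684) + 2*(-684)*(-278))/(-684*(-699 - 684)) - 10576)*(-452889 + 84744) = ((1/2)*(-1/684)*(-2133 - 162108 + 380304)/(-1383) - 10576)*(-368145) = ((1/2)*(-1/684)*(-1/1383)*216063 - 10576)*(-368145) = (24007/210216 - 10576)*(-368145) = -2223220409/210216*(-368145) = 272822492490435/70072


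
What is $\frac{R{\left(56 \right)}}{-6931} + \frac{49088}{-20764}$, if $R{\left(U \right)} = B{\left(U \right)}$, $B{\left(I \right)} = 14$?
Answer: $- \frac{2935514}{1240649} \approx -2.3661$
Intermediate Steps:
$R{\left(U \right)} = 14$
$\frac{R{\left(56 \right)}}{-6931} + \frac{49088}{-20764} = \frac{14}{-6931} + \frac{49088}{-20764} = 14 \left(- \frac{1}{6931}\right) + 49088 \left(- \frac{1}{20764}\right) = - \frac{14}{6931} - \frac{12272}{5191} = - \frac{2935514}{1240649}$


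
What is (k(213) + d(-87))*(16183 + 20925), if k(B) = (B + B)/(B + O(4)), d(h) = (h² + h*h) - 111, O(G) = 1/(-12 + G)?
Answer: 949756587012/1703 ≈ 5.5770e+8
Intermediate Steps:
d(h) = -111 + 2*h² (d(h) = (h² + h²) - 111 = 2*h² - 111 = -111 + 2*h²)
k(B) = 2*B/(-⅛ + B) (k(B) = (B + B)/(B + 1/(-12 + 4)) = (2*B)/(B + 1/(-8)) = (2*B)/(B - ⅛) = (2*B)/(-⅛ + B) = 2*B/(-⅛ + B))
(k(213) + d(-87))*(16183 + 20925) = (16*213/(-1 + 8*213) + (-111 + 2*(-87)²))*(16183 + 20925) = (16*213/(-1 + 1704) + (-111 + 2*7569))*37108 = (16*213/1703 + (-111 + 15138))*37108 = (16*213*(1/1703) + 15027)*37108 = (3408/1703 + 15027)*37108 = (25594389/1703)*37108 = 949756587012/1703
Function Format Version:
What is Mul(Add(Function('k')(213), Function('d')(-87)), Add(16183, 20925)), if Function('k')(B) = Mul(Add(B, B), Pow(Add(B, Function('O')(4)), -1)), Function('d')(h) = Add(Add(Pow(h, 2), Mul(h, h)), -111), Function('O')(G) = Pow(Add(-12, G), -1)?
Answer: Rational(949756587012, 1703) ≈ 5.5770e+8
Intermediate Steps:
Function('d')(h) = Add(-111, Mul(2, Pow(h, 2))) (Function('d')(h) = Add(Add(Pow(h, 2), Pow(h, 2)), -111) = Add(Mul(2, Pow(h, 2)), -111) = Add(-111, Mul(2, Pow(h, 2))))
Function('k')(B) = Mul(2, B, Pow(Add(Rational(-1, 8), B), -1)) (Function('k')(B) = Mul(Add(B, B), Pow(Add(B, Pow(Add(-12, 4), -1)), -1)) = Mul(Mul(2, B), Pow(Add(B, Pow(-8, -1)), -1)) = Mul(Mul(2, B), Pow(Add(B, Rational(-1, 8)), -1)) = Mul(Mul(2, B), Pow(Add(Rational(-1, 8), B), -1)) = Mul(2, B, Pow(Add(Rational(-1, 8), B), -1)))
Mul(Add(Function('k')(213), Function('d')(-87)), Add(16183, 20925)) = Mul(Add(Mul(16, 213, Pow(Add(-1, Mul(8, 213)), -1)), Add(-111, Mul(2, Pow(-87, 2)))), Add(16183, 20925)) = Mul(Add(Mul(16, 213, Pow(Add(-1, 1704), -1)), Add(-111, Mul(2, 7569))), 37108) = Mul(Add(Mul(16, 213, Pow(1703, -1)), Add(-111, 15138)), 37108) = Mul(Add(Mul(16, 213, Rational(1, 1703)), 15027), 37108) = Mul(Add(Rational(3408, 1703), 15027), 37108) = Mul(Rational(25594389, 1703), 37108) = Rational(949756587012, 1703)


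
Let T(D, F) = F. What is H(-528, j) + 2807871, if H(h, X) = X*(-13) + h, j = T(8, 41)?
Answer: 2806810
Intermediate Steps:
j = 41
H(h, X) = h - 13*X (H(h, X) = -13*X + h = h - 13*X)
H(-528, j) + 2807871 = (-528 - 13*41) + 2807871 = (-528 - 533) + 2807871 = -1061 + 2807871 = 2806810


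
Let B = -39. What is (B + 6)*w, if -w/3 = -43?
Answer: -4257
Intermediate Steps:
w = 129 (w = -3*(-43) = 129)
(B + 6)*w = (-39 + 6)*129 = -33*129 = -4257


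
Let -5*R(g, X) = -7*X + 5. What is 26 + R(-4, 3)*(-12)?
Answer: -62/5 ≈ -12.400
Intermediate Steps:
R(g, X) = -1 + 7*X/5 (R(g, X) = -(-7*X + 5)/5 = -(5 - 7*X)/5 = -1 + 7*X/5)
26 + R(-4, 3)*(-12) = 26 + (-1 + (7/5)*3)*(-12) = 26 + (-1 + 21/5)*(-12) = 26 + (16/5)*(-12) = 26 - 192/5 = -62/5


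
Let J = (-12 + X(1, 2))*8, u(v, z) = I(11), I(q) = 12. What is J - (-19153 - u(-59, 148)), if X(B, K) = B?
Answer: 19077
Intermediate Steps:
u(v, z) = 12
J = -88 (J = (-12 + 1)*8 = -11*8 = -88)
J - (-19153 - u(-59, 148)) = -88 - (-19153 - 1*12) = -88 - (-19153 - 12) = -88 - 1*(-19165) = -88 + 19165 = 19077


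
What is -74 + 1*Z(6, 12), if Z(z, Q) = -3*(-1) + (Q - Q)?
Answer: -71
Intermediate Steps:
Z(z, Q) = 3 (Z(z, Q) = 3 + 0 = 3)
-74 + 1*Z(6, 12) = -74 + 1*3 = -74 + 3 = -71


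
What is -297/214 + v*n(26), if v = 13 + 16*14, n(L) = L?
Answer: 1318371/214 ≈ 6160.6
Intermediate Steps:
v = 237 (v = 13 + 224 = 237)
-297/214 + v*n(26) = -297/214 + 237*26 = -297*1/214 + 6162 = -297/214 + 6162 = 1318371/214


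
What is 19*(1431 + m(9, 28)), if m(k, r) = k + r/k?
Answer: 246772/9 ≈ 27419.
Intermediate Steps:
19*(1431 + m(9, 28)) = 19*(1431 + (9 + 28/9)) = 19*(1431 + 109/9) = 19*(12988/9) = 246772/9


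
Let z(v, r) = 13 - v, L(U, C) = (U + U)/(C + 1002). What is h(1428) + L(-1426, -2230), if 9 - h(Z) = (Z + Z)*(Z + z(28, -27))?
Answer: -1238903620/307 ≈ -4.0355e+6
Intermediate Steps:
L(U, C) = 2*U/(1002 + C) (L(U, C) = (2*U)/(1002 + C) = 2*U/(1002 + C))
h(Z) = 9 - 2*Z*(-15 + Z) (h(Z) = 9 - (Z + Z)*(Z + (13 - 1*28)) = 9 - 2*Z*(Z + (13 - 28)) = 9 - 2*Z*(Z - 15) = 9 - 2*Z*(-15 + Z))
h(1428) + L(-1426, -2230) = (9 - 2*1428**2 + 30*1428) + 2*(-1426)/(1002 - 2230) = (9 - 2*2039184 + 42840) + 2*(-1426)/(-1228) = (9 - 4078368 + 42840) + 2*(-1426)*(-1/1228) = -4035519 + 713/307 = -1238903620/307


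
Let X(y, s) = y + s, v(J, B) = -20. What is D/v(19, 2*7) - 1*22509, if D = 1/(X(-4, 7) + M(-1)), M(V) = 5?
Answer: -3601441/160 ≈ -22509.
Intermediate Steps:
X(y, s) = s + y
D = ⅛ (D = 1/((7 - 4) + 5) = 1/(3 + 5) = 1/8 = ⅛ ≈ 0.12500)
D/v(19, 2*7) - 1*22509 = (⅛)/(-20) - 1*22509 = -1/20*⅛ - 22509 = -1/160 - 22509 = -3601441/160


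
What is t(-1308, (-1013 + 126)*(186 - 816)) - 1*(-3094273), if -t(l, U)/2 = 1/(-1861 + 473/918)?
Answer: 5284786215361/1707925 ≈ 3.0943e+6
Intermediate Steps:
t(l, U) = 1836/1707925 (t(l, U) = -2/(-1861 + 473/918) = -2/(-1707925/918) = -2*(-918/1707925) = 1836/1707925)
t(-1308, (-1013 + 126)*(186 - 816)) - 1*(-3094273) = 1836/1707925 - 1*(-3094273) = 1836/1707925 + 3094273 = 5284786215361/1707925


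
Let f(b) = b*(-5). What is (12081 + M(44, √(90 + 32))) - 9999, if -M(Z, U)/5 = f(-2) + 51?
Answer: 1777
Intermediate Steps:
f(b) = -5*b
M(Z, U) = -305 (M(Z, U) = -5*(-5*(-2) + 51) = -5*(10 + 51) = -5*61 = -305)
(12081 + M(44, √(90 + 32))) - 9999 = (12081 - 305) - 9999 = 11776 - 9999 = 1777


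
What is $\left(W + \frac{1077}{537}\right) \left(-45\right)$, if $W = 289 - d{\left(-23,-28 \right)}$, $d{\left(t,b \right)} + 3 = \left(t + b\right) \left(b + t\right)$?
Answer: $\frac{18582840}{179} \approx 1.0381 \cdot 10^{5}$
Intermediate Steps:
$d{\left(t,b \right)} = -3 + \left(b + t\right)^{2}$ ($d{\left(t,b \right)} = -3 + \left(t + b\right) \left(b + t\right) = -3 + \left(b + t\right) \left(b + t\right) = -3 + \left(b + t\right)^{2}$)
$W = -2309$ ($W = 289 - \left(-3 + \left(-28 - 23\right)^{2}\right) = 289 - \left(-3 + \left(-51\right)^{2}\right) = 289 - \left(-3 + 2601\right) = 289 - 2598 = -2309$)
$\left(W + \frac{1077}{537}\right) \left(-45\right) = \left(-2309 + \frac{1077}{537}\right) \left(-45\right) = \left(-2309 + 1077 \cdot \frac{1}{537}\right) \left(-45\right) = \left(-2309 + \frac{359}{179}\right) \left(-45\right) = \left(- \frac{412952}{179}\right) \left(-45\right) = \frac{18582840}{179}$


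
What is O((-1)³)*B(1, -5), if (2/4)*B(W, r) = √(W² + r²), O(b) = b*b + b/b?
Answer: 4*√26 ≈ 20.396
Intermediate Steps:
O(b) = 1 + b² (O(b) = b² + 1 = 1 + b²)
B(W, r) = 2*√(W² + r²)
O((-1)³)*B(1, -5) = (1 + ((-1)³)²)*(2*√(1² + (-5)²)) = (1 + (-1)²)*(2*√(1 + 25)) = (1 + 1)*(2*√26) = 2*(2*√26) = 4*√26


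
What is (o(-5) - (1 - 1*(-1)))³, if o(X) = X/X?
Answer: -1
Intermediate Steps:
o(X) = 1
(o(-5) - (1 - 1*(-1)))³ = (1 - (1 - 1*(-1)))³ = (1 - (1 + 1))³ = (1 - 1*2)³ = (1 - 2)³ = (-1)³ = -1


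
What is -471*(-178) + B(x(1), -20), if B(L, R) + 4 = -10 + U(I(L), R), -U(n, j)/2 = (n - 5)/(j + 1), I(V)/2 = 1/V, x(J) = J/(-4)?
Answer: 1592630/19 ≈ 83823.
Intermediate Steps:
x(J) = -J/4 (x(J) = J*(-¼) = -J/4)
I(V) = 2/V
U(n, j) = -2*(-5 + n)/(1 + j) (U(n, j) = -2*(n - 5)/(j + 1) = -2*(-5 + n)/(1 + j))
B(L, R) = -14 + 2*(5 - 2/L)/(1 + R) (B(L, R) = -4 + (-10 + 2*(5 - 2/L)/(1 + R)) = -14 + 2*(5 - 2/L)/(1 + R))
-471*(-178) + B(x(1), -20) = -471*(-178) + (-14 + 2*(5 - 2/((-¼*1)))/(1 - 20)) = 83838 + (-14 + 2*(5 - 2/(-¼))/(-19)) = 83838 + (-14 + 2*(-1/19)*(5 - 2*(-4))) = 83838 + (-14 + 2*(-1/19)*(5 + 8)) = 83838 + (-14 + 2*(-1/19)*13) = 83838 + (-14 - 26/19) = 83838 - 292/19 = 1592630/19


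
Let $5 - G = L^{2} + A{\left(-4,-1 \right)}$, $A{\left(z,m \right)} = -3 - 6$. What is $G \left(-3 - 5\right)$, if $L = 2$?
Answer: $-80$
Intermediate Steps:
$A{\left(z,m \right)} = -9$ ($A{\left(z,m \right)} = -3 - 6 = -9$)
$G = 10$ ($G = 5 - \left(2^{2} - 9\right) = 5 - \left(4 - 9\right) = 5 - -5 = 5 + 5 = 10$)
$G \left(-3 - 5\right) = 10 \left(-3 - 5\right) = 10 \left(-8\right) = -80$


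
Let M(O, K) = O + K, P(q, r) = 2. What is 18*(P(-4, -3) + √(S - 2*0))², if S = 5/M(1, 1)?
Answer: 117 + 36*√10 ≈ 230.84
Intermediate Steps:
M(O, K) = K + O
S = 5/2 (S = 5/(1 + 1) = 5/2 ≈ 2.5000)
18*(P(-4, -3) + √(S - 2*0))² = 18*(2 + √(5/2 - 2*0))² = 18*(2 + √(5/2 + 0))² = 18*(2 + √(5/2))² = 18*(2 + √10/2)²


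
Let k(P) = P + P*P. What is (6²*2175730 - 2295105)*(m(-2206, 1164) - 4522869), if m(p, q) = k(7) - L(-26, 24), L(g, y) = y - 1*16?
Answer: -343875394944675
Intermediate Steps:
L(g, y) = -16 + y (L(g, y) = y - 16 = -16 + y)
k(P) = P + P²
m(p, q) = 48 (m(p, q) = 7*(1 + 7) - (-16 + 24) = 7*8 - 1*8 = 56 - 8 = 48)
(6²*2175730 - 2295105)*(m(-2206, 1164) - 4522869) = (6²*2175730 - 2295105)*(48 - 4522869) = (36*2175730 - 2295105)*(-4522821) = (78326280 - 2295105)*(-4522821) = 76031175*(-4522821) = -343875394944675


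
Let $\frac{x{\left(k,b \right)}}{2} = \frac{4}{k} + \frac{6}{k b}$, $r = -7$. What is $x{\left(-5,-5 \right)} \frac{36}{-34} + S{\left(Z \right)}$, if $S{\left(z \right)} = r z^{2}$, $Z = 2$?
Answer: $- \frac{11396}{425} \approx -26.814$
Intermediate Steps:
$S{\left(z \right)} = - 7 z^{2}$
$x{\left(k,b \right)} = \frac{8}{k} + \frac{12}{b k}$ ($x{\left(k,b \right)} = 2 \left(\frac{4}{k} + \frac{6}{k b}\right) = 2 \left(\frac{4}{k} + \frac{6}{b k}\right) = \frac{8}{k} + \frac{12}{b k}$)
$x{\left(-5,-5 \right)} \frac{36}{-34} + S{\left(Z \right)} = \frac{4 \left(3 + 2 \left(-5\right)\right)}{\left(-5\right) \left(-5\right)} \frac{36}{-34} - 7 \cdot 2^{2} = 4 \left(- \frac{1}{5}\right) \left(- \frac{1}{5}\right) \left(3 - 10\right) 36 \left(- \frac{1}{34}\right) - 28 = 4 \left(- \frac{1}{5}\right) \left(- \frac{1}{5}\right) \left(-7\right) \left(- \frac{18}{17}\right) - 28 = \left(- \frac{28}{25}\right) \left(- \frac{18}{17}\right) - 28 = \frac{504}{425} - 28 = - \frac{11396}{425}$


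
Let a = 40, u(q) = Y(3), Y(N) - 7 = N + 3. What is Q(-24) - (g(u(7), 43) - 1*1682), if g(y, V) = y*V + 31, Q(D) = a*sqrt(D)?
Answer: 1092 + 80*I*sqrt(6) ≈ 1092.0 + 195.96*I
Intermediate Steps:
Y(N) = 10 + N (Y(N) = 7 + (N + 3) = 7 + (3 + N) = 10 + N)
u(q) = 13 (u(q) = 10 + 3 = 13)
Q(D) = 40*sqrt(D)
g(y, V) = 31 + V*y (g(y, V) = V*y + 31 = 31 + V*y)
Q(-24) - (g(u(7), 43) - 1*1682) = 40*sqrt(-24) - ((31 + 43*13) - 1*1682) = 40*(2*I*sqrt(6)) - ((31 + 559) - 1682) = 80*I*sqrt(6) - (590 - 1682) = 80*I*sqrt(6) - 1*(-1092) = 80*I*sqrt(6) + 1092 = 1092 + 80*I*sqrt(6)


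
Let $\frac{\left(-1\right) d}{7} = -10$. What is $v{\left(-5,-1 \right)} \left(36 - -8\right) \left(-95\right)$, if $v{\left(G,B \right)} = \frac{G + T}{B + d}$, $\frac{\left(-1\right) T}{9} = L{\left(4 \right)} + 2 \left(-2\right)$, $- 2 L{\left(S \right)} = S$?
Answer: $- \frac{204820}{69} \approx -2968.4$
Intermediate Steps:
$L{\left(S \right)} = - \frac{S}{2}$
$T = 54$ ($T = - 9 \left(\left(- \frac{1}{2}\right) 4 + 2 \left(-2\right)\right) = - 9 \left(-2 - 4\right) = \left(-9\right) \left(-6\right) = 54$)
$d = 70$ ($d = \left(-7\right) \left(-10\right) = 70$)
$v{\left(G,B \right)} = \frac{54 + G}{70 + B}$ ($v{\left(G,B \right)} = \frac{G + 54}{B + 70} = \frac{54 + G}{70 + B}$)
$v{\left(-5,-1 \right)} \left(36 - -8\right) \left(-95\right) = \frac{54 - 5}{70 - 1} \left(36 - -8\right) \left(-95\right) = \frac{1}{69} \cdot 49 \left(36 + 8\right) \left(-95\right) = \frac{1}{69} \cdot 49 \cdot 44 \left(-95\right) = \frac{49}{69} \cdot 44 \left(-95\right) = \frac{2156}{69} \left(-95\right) = - \frac{204820}{69}$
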